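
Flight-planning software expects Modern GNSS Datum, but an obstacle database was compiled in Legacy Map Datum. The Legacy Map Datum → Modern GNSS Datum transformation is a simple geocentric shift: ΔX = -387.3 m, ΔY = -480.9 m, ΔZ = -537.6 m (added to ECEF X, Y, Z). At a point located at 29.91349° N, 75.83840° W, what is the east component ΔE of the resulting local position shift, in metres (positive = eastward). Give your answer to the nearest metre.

ΔE = -493 m

The local east axis at (φ, λ) is (−sin λ, cos λ, 0), so ΔE = −sin(-75.83840°)·(-387.3) + cos(-75.83840°)·(-480.9) = -493.19 m.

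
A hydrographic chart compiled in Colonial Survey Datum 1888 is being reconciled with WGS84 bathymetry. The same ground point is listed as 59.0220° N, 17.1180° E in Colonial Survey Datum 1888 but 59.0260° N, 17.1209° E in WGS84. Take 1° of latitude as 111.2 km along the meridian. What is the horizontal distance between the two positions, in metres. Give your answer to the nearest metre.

475 m

Δφ = 59.0260° − 59.0220° = +0.0040°; Δλ = 17.1209° − 17.1180° = +0.0029°.
ΔN = Δφ × 111200 = 444.8 m; ΔE = Δλ × 111200 × cos(59.0220°) = +0.0029 × 111200 × 0.514709 = 166.0 m.
Distance = √(ΔE² + ΔN²) = √(166.0² + 444.8²) = 474.8 m.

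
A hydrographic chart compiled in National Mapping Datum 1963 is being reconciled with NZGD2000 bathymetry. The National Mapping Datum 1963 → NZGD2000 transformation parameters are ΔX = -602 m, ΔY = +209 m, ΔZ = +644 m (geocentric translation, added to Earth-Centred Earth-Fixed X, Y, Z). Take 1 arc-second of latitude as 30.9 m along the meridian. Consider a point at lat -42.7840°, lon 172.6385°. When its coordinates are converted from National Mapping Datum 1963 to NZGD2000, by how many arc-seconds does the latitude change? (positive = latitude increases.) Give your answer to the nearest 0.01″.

Δφ = 29.01″

sin φ = -0.679236, cos φ = 0.733920, sin λ = 0.128129, cos λ = -0.991757.
North component: ΔN = −sin φ cos λ·ΔX − sin φ sin λ·ΔY + cos φ·ΔZ = −(-0.679236)(-0.991757)(-602) − (-0.679236)(0.128129)(209) + (0.733920)(644) = 896.36 m.
1° of latitude spans 3600 × 30.90 = 111240 m, so Δφ = 896.36 / 111240 × 3600 = 29.009″.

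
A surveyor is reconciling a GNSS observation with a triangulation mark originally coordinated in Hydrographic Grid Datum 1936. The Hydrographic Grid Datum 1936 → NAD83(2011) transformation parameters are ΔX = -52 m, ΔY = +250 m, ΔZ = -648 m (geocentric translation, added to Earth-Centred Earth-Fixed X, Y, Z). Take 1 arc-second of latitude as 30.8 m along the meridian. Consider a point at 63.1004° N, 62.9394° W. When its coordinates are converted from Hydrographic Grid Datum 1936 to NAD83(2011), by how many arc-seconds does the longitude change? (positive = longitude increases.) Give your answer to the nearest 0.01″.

Δλ = 4.84″

sin φ = 0.891801, cos φ = 0.452428, sin λ = -0.890526, cos λ = 0.454933.
East component: ΔE = −sin λ·ΔX + cos λ·ΔY = −(-0.890526)(-52) + (0.454933)(250) = 67.43 m.
1° of latitude spans 3600 × 30.80 = 110880 m; at latitude φ, 1° of longitude spans that × cos φ = 50165.3 m, so Δλ = 67.43 / 50165.3 × 3600 = 4.839″.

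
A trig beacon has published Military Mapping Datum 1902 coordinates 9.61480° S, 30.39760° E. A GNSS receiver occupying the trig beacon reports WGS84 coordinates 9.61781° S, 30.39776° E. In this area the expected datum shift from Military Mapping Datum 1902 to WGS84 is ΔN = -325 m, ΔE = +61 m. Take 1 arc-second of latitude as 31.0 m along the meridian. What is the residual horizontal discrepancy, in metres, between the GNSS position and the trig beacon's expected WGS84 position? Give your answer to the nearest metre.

45 m

Observed coordinate differences: Δφ = -0.00301°, Δλ = +0.00016°.
Converting to metres (1° lat = 111600 m, cos φ = 0.985953): observed ΔN = -335.9 m, observed ΔE = 17.6 m.
Subtracting the expected shift leaves a residual of -335.9 − (-325) = -10.9 m north and 17.6 − (61) = -43.4 m east.
Residual distance = √((-10.9)² + (-43.4)²) = 44.7 m.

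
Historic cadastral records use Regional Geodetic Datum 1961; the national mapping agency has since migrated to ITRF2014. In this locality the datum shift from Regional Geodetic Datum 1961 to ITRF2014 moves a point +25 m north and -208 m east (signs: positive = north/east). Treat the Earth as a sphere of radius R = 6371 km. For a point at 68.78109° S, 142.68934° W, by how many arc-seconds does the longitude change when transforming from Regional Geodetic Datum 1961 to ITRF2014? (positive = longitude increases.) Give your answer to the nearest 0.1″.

At latitude -68.78109°, cos φ = 0.361932.
One radian of longitude at latitude φ spans R cos φ, so Δλ = ΔE / (R cos φ) = -208.0 / (6371000 × 0.361932) = -9.0205e-05 rad = -18.606″.

Δλ = -18.6″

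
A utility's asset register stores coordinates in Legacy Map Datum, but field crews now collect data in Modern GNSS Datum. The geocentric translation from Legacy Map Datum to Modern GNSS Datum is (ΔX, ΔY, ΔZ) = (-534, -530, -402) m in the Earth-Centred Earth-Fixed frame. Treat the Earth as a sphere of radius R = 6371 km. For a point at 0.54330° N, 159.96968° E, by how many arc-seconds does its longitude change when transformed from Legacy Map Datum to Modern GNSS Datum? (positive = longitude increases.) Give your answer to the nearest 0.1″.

sin φ = 0.009482, cos φ = 0.999955, sin λ = 0.342517, cos λ = -0.939511.
East component: ΔE = −sin λ·ΔX + cos λ·ΔY = −(0.342517)(-534) + (-0.939511)(-530) = 680.85 m.
1° of latitude spans πR/180 = 111195 m; at latitude φ, 1° of longitude spans that × cos φ = 111189.9 m, so Δλ = 680.85 / 111189.9 × 3600 = 22.044″.

Δλ = 22.0″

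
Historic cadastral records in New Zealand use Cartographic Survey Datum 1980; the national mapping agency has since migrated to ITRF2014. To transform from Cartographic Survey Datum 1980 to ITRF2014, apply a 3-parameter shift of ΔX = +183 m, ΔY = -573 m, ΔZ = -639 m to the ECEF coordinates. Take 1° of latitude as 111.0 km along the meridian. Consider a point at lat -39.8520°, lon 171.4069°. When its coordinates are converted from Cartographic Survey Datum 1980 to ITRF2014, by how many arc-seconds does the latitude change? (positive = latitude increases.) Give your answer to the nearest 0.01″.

sin φ = -0.640807, cos φ = 0.767702, sin λ = 0.149416, cos λ = -0.988774.
North component: ΔN = −sin φ cos λ·ΔX − sin φ sin λ·ΔY + cos φ·ΔZ = −(-0.640807)(-0.988774)(183) − (-0.640807)(0.149416)(-573) + (0.767702)(-639) = -661.38 m.
1° of latitude spans 111000 m, so Δφ = -661.38 / 111000 × 3600 = -21.450″.

Δφ = -21.45″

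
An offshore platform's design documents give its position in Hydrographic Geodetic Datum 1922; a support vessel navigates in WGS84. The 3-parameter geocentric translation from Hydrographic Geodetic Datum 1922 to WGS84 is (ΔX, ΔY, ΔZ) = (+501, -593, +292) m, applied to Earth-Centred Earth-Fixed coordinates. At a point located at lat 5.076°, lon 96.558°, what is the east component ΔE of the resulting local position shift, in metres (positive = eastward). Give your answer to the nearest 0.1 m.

ΔE = -430.0 m

At φ = 5.076°, λ = 96.558°: sin φ = 0.088477, cos φ = 0.996078, sin λ = 0.993457, cos λ = -0.114209.
ΔE = −sin λ·ΔX + cos λ·ΔY = −(0.993457)·(501) + (-0.114209)·(-593) = -430.00 m.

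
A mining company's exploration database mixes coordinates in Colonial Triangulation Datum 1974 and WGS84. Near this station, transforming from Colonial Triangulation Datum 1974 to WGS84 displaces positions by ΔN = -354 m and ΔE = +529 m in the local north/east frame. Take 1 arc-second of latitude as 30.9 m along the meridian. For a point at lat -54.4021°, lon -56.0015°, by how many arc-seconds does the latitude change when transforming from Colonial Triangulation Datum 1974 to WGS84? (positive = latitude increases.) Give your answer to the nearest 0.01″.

1″ of latitude = 30.90 m, so Δφ = -354.0 / 30.90 = -11.456″.

Δφ = -11.46″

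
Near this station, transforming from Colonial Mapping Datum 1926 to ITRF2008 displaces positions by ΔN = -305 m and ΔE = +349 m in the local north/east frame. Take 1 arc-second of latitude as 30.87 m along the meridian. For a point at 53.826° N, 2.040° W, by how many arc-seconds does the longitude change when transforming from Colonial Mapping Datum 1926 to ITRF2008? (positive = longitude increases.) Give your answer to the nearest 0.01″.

Δλ = 19.15″

At latitude 53.826°, cos φ = 0.590239.
1″ of longitude at this latitude = 30.87 × cos φ = 18.2207 m, so Δλ = 349.0 / 18.2207 = 19.154″.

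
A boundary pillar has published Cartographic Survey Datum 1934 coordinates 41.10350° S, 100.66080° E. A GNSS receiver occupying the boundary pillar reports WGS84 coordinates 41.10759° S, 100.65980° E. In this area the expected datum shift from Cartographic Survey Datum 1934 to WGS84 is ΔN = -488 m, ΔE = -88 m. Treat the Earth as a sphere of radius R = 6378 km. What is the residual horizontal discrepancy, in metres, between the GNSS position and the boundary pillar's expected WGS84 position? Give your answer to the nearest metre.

Observed coordinate differences: Δφ = -0.00409°, Δλ = -0.00100°.
Converting to metres (1° lat = 111317 m, cos φ = 0.753523): observed ΔN = -455.3 m, observed ΔE = -83.9 m.
Subtracting the expected shift leaves a residual of -455.3 − (-488) = 32.7 m north and -83.9 − (-88) = 4.1 m east.
Residual distance = √(32.7² + 4.1²) = 33.0 m.

33 m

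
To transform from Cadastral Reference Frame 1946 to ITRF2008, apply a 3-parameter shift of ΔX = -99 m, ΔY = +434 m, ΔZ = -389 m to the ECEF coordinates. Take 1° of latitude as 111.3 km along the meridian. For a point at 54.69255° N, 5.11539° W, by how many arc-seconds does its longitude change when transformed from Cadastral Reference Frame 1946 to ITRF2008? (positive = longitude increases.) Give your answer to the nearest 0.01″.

Δλ = 23.70″

sin φ = 0.816062, cos φ = 0.577964, sin λ = -0.089162, cos λ = 0.996017.
East component: ΔE = −sin λ·ΔX + cos λ·ΔY = −(-0.089162)(-99) + (0.996017)(434) = 423.44 m.
1° of latitude spans 111300 m; at latitude φ, 1° of longitude spans that × cos φ = 64327.4 m, so Δλ = 423.44 / 64327.4 × 3600 = 23.698″.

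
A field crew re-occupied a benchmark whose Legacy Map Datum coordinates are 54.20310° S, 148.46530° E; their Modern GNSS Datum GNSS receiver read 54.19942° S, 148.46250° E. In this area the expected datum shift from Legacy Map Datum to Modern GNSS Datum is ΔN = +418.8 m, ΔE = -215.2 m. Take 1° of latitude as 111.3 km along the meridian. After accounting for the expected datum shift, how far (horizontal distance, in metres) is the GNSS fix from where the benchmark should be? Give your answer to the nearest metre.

34 m

Observed coordinate differences: Δφ = +0.00368°, Δλ = -0.00280°.
Converting to metres (1° lat = 111300 m, cos φ = 0.584914): observed ΔN = 409.6 m, observed ΔE = -182.3 m.
Subtracting the expected shift leaves a residual of 409.6 − (418.8) = -9.2 m north and -182.3 − (-215.2) = 32.9 m east.
Residual distance = √((-9.2)² + 32.9²) = 34.2 m.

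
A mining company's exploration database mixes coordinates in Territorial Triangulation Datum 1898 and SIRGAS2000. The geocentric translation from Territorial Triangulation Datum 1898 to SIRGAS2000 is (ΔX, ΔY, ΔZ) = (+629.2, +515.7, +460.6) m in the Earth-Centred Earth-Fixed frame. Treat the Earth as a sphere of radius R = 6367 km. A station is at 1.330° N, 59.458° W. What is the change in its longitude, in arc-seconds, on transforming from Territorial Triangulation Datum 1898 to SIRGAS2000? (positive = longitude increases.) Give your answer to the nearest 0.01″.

Δλ = 26.05″

sin φ = 0.023211, cos φ = 0.999731, sin λ = -0.861257, cos λ = 0.508170.
East component: ΔE = −sin λ·ΔX + cos λ·ΔY = −(-0.861257)(629.2) + (0.508170)(515.7) = 803.97 m.
1° of latitude spans πR/180 = 111125 m; at latitude φ, 1° of longitude spans that × cos φ = 111095.2 m, so Δλ = 803.97 / 111095.2 × 3600 = 26.052″.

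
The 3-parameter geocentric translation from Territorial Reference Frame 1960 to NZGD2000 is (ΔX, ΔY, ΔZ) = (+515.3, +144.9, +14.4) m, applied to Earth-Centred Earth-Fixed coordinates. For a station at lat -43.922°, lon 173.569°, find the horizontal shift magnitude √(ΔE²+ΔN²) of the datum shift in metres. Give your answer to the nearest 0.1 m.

389.8 m

The local east axis at (φ, λ) is (−sin λ, cos λ, 0), so ΔE = −sin(173.569°)·515.3 + cos(173.569°)·144.9 = -201.71 m.
The local north axis is (−sin φ cos λ, −sin φ sin λ, cos φ), giving ΔN = -355.203 + 11.258 + 10.372 = -333.57 m.
Horizontal magnitude = √(ΔE² + ΔN²) = √((-201.71)² + (-333.57)²) = 389.82 m.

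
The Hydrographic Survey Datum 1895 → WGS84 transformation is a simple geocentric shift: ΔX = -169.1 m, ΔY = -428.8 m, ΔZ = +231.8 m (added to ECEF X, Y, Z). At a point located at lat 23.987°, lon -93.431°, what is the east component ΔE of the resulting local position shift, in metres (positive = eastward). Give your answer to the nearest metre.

The local east axis at (φ, λ) is (−sin λ, cos λ, 0), so ΔE = −sin(-93.431°)·(-169.1) + cos(-93.431°)·(-428.8) = -143.13 m.

ΔE = -143 m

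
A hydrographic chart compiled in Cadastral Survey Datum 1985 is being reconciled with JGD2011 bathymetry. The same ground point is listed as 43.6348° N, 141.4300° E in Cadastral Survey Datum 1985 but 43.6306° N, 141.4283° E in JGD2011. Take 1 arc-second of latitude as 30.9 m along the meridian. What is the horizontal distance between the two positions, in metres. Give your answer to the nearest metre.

Δφ = 43.6306° − 43.6348° = -0.0042°; Δλ = 141.4283° − 141.4300° = -0.0017°.
1° of latitude = 3600 × 30.90 = 111240 m.
ΔN = Δφ × 111240 = -467.2 m; ΔE = Δλ × 111240 × cos(43.6348°) = -0.0017 × 111240 × 0.723753 = -136.9 m.
Distance = √(ΔE² + ΔN²) = √((-136.9)² + (-467.2)²) = 486.8 m.

487 m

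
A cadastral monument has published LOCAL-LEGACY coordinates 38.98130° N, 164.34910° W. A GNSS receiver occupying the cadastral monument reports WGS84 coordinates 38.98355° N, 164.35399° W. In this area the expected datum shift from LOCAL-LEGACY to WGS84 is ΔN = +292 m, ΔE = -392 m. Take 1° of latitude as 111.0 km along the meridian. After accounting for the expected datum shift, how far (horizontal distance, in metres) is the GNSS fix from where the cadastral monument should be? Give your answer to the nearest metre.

Observed coordinate differences: Δφ = +0.00225°, Δλ = -0.00489°.
Converting to metres (1° lat = 111000 m, cos φ = 0.777351): observed ΔN = 249.8 m, observed ΔE = -421.9 m.
Subtracting the expected shift leaves a residual of 249.8 − (292) = -42.2 m north and -421.9 − (-392) = -29.9 m east.
Residual distance = √((-42.2)² + (-29.9)²) = 51.8 m.

52 m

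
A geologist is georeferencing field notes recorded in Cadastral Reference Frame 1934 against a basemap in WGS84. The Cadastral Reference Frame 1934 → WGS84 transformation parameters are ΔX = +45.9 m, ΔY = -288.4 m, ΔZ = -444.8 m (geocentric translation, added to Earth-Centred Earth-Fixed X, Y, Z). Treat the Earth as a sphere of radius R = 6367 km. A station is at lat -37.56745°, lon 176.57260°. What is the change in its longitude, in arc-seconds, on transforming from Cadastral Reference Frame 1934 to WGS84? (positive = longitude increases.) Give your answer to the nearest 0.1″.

sin φ = -0.609695, cos φ = 0.792636, sin λ = 0.059784, cos λ = -0.998211.
East component: ΔE = −sin λ·ΔX + cos λ·ΔY = −(0.059784)(45.9) + (-0.998211)(-288.4) = 285.14 m.
1° of latitude spans πR/180 = 111125 m; at latitude φ, 1° of longitude spans that × cos φ = 88081.8 m, so Δλ = 285.14 / 88081.8 × 3600 = 11.654″.

Δλ = 11.7″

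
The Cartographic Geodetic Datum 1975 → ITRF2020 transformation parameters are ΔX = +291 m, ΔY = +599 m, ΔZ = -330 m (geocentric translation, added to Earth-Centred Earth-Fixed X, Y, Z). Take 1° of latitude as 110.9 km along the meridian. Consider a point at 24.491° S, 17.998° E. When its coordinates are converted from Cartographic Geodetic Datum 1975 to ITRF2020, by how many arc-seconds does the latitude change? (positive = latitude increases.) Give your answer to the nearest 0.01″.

sin φ = -0.414550, cos φ = 0.910026, sin λ = 0.308984, cos λ = 0.951067.
North component: ΔN = −sin φ cos λ·ΔX − sin φ sin λ·ΔY + cos φ·ΔZ = −(-0.414550)(0.951067)(291) − (-0.414550)(0.308984)(599) + (0.910026)(-330) = -108.85 m.
1° of latitude spans 110900 m, so Δφ = -108.85 / 110900 × 3600 = -3.534″.

Δφ = -3.53″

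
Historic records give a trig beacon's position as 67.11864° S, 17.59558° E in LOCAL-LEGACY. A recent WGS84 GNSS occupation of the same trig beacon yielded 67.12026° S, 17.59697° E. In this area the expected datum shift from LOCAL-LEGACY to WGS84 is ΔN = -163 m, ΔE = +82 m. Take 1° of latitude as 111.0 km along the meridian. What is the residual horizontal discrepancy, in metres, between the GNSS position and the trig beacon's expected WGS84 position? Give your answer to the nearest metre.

28 m

Observed coordinate differences: Δφ = -0.00162°, Δλ = +0.00139°.
Converting to metres (1° lat = 111000 m, cos φ = 0.388824): observed ΔN = -179.8 m, observed ΔE = 60.0 m.
Subtracting the expected shift leaves a residual of -179.8 − (-163) = -16.8 m north and 60.0 − (82) = -22.0 m east.
Residual distance = √((-16.8)² + (-22.0)²) = 27.7 m.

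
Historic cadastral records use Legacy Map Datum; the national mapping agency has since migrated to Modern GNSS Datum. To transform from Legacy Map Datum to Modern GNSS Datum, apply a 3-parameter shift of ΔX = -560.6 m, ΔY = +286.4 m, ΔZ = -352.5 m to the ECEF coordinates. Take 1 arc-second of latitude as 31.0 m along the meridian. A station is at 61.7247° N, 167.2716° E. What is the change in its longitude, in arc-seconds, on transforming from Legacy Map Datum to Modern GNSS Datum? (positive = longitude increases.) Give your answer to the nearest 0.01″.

sin φ = 0.880682, cos φ = 0.473709, sin λ = 0.220330, cos λ = -0.975425.
East component: ΔE = −sin λ·ΔX + cos λ·ΔY = −(0.220330)(-560.6) + (-0.975425)(286.4) = -155.85 m.
1° of latitude spans 3600 × 31.00 = 111600 m; at latitude φ, 1° of longitude spans that × cos φ = 52865.9 m, so Δλ = -155.85 / 52865.9 × 3600 = -10.613″.

Δλ = -10.61″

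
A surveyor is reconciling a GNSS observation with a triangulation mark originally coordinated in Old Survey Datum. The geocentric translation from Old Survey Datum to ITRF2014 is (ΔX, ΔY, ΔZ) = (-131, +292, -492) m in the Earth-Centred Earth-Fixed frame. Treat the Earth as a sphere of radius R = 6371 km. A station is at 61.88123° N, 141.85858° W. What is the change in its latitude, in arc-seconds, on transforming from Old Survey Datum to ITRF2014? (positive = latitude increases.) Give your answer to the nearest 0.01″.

sin φ = 0.881973, cos φ = 0.471301, sin λ = -0.617605, cos λ = -0.786489.
North component: ΔN = −sin φ cos λ·ΔX − sin φ sin λ·ΔY + cos φ·ΔZ = −(0.881973)(-0.786489)(-131) − (0.881973)(-0.617605)(292) + (0.471301)(-492) = -163.69 m.
1° of latitude spans πR/180 = 111195 m, so Δφ = -163.69 / 111195 × 3600 = -5.300″.

Δφ = -5.30″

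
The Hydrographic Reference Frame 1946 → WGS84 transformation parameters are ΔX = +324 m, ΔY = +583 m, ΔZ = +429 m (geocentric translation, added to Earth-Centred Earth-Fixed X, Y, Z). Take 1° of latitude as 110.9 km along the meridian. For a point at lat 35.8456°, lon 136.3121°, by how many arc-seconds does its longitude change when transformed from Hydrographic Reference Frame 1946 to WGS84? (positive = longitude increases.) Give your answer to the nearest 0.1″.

Δλ = -25.8″

sin φ = 0.585603, cos φ = 0.810598, sin λ = 0.690730, cos λ = -0.723113.
East component: ΔE = −sin λ·ΔX + cos λ·ΔY = −(0.690730)(324) + (-0.723113)(583) = -645.37 m.
1° of latitude spans 110900 m; at latitude φ, 1° of longitude spans that × cos φ = 89895.3 m, so Δλ = -645.37 / 89895.3 × 3600 = -25.845″.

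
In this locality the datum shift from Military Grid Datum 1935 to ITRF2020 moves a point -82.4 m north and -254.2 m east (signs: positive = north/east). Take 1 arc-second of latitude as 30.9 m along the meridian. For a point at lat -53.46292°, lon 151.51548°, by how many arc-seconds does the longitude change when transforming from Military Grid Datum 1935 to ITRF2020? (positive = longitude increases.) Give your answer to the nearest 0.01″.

Δλ = -13.82″

At latitude -53.46292°, cos φ = 0.595343.
1″ of longitude at this latitude = 30.90 × cos φ = 18.3961 m, so Δλ = -254.2 / 18.3961 = -13.818″.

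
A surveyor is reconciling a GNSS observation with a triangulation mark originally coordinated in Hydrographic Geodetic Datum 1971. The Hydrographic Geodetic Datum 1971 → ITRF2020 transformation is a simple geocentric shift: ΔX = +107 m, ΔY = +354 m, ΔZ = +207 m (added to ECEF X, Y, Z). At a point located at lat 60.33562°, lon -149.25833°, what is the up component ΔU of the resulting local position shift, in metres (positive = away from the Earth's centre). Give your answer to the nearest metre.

ΔU = 45 m

The local up (radial) axis is (cos φ cos λ, cos φ sin λ, sin φ), giving ΔU = -45.515 − 89.557 + 179.870 = 44.80 m.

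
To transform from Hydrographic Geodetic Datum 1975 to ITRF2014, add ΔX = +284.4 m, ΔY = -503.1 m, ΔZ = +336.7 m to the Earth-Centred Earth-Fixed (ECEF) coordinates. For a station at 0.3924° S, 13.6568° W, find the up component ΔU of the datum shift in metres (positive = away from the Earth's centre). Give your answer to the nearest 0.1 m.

At φ = -0.3924°, λ = -13.6568°: sin φ = -0.006849, cos φ = 0.999977, sin λ = -0.236106, cos λ = 0.971727.
ΔU = cos φ cos λ·ΔX + cos φ sin λ·ΔY + sin φ·ΔZ = (0.999977)(0.971727)(284.4) + (0.999977)(-0.236106)(-503.1) + (-0.006849)(336.7) = 392.83 m.

ΔU = 392.8 m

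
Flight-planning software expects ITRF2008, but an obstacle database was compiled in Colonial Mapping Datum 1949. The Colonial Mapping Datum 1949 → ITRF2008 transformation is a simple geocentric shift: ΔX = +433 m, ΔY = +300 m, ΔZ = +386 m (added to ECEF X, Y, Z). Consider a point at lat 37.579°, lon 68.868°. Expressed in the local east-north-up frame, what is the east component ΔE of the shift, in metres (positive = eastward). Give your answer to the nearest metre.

ΔE = -296 m

The local east axis at (φ, λ) is (−sin λ, cos λ, 0), so ΔE = −sin(68.868°)·433 + cos(68.868°)·300 = -295.73 m.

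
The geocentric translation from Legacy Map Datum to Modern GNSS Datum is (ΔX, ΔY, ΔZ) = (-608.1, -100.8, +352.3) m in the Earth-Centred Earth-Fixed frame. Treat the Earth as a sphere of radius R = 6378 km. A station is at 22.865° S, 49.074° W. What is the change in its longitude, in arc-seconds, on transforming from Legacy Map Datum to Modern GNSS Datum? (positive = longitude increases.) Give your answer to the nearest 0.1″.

sin φ = -0.388561, cos φ = 0.921423, sin λ = -0.755556, cos λ = 0.655084.
East component: ΔE = −sin λ·ΔX + cos λ·ΔY = −(-0.755556)(-608.1) + (0.655084)(-100.8) = -525.49 m.
1° of latitude spans πR/180 = 111317 m; at latitude φ, 1° of longitude spans that × cos φ = 102570.1 m, so Δλ = -525.49 / 102570.1 × 3600 = -18.443″.

Δλ = -18.4″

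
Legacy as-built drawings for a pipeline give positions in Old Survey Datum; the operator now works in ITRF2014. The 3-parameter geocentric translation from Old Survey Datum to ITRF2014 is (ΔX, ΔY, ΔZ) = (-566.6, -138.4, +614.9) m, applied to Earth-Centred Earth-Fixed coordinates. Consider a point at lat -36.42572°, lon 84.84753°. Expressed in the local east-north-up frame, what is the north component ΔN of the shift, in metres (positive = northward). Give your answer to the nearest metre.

ΔN = 383 m

The local north axis is (−sin φ cos λ, −sin φ sin λ, cos φ), giving ΔN = -30.214 − 81.847 + 494.765 = 382.70 m.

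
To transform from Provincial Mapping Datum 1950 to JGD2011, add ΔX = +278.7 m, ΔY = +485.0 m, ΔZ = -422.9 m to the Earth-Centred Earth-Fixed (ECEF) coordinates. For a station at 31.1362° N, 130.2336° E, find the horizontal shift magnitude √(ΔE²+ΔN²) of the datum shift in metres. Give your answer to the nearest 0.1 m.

At φ = 31.1362°, λ = 130.2336°: sin φ = 0.517074, cos φ = 0.855941, sin λ = 0.763417, cos λ = -0.645905.
ΔE = −sin λ·ΔX + cos λ·ΔY = −(0.763417)·(278.7) + (-0.645905)·(485.0) = -526.03 m.
ΔN = −sin φ cos λ·ΔX − sin φ sin λ·ΔY + cos φ·ΔZ = −(0.517074)(-0.645905)(278.7) − (0.517074)(0.763417)(485.0) + (0.855941)(-422.9) = -460.35 m.
Horizontal magnitude = √(ΔE² + ΔN²) = √((-526.03)² + (-460.35)²) = 699.02 m.

699.0 m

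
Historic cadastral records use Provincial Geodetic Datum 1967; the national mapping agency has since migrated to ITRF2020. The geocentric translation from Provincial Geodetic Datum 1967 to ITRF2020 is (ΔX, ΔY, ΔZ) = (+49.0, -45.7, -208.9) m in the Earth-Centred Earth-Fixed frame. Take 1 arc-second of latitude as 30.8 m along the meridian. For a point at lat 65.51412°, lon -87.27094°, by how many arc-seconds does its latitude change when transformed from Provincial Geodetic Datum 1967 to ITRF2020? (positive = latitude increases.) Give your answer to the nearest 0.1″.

Δφ = -4.2″

sin φ = 0.910063, cos φ = 0.414469, sin λ = -0.998866, cos λ = 0.047613.
North component: ΔN = −sin φ cos λ·ΔX − sin φ sin λ·ΔY + cos φ·ΔZ = −(0.910063)(0.047613)(49.0) − (0.910063)(-0.998866)(-45.7) + (0.414469)(-208.9) = -130.25 m.
1° of latitude spans 3600 × 30.80 = 110880 m, so Δφ = -130.25 / 110880 × 3600 = -4.229″.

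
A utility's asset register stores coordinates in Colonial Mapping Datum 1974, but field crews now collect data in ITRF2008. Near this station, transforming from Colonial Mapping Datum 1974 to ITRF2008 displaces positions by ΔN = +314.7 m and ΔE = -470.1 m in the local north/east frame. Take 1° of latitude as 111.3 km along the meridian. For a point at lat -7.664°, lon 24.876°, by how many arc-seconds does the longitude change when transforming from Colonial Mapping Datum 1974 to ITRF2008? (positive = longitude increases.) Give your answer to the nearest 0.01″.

At latitude -7.664°, cos φ = 0.991067.
1° of longitude at this latitude = 111.3 × cos φ = 110.31 km, so Δλ = -470.1 / 110305.8 = -0.0042618° = -15.342″.

Δλ = -15.34″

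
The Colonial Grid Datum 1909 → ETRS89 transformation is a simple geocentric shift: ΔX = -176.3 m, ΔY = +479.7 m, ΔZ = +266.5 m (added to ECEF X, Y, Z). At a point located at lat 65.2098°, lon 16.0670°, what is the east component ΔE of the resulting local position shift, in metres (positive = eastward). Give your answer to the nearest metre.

ΔE = 510 m

At φ = 65.2098°, λ = 16.0670°: sin φ = 0.907849, cos φ = 0.419297, sin λ = 0.276761, cos λ = 0.960939.
ΔE = −sin λ·ΔX + cos λ·ΔY = −(0.276761)·(-176.3) + (0.960939)·(479.7) = 509.76 m.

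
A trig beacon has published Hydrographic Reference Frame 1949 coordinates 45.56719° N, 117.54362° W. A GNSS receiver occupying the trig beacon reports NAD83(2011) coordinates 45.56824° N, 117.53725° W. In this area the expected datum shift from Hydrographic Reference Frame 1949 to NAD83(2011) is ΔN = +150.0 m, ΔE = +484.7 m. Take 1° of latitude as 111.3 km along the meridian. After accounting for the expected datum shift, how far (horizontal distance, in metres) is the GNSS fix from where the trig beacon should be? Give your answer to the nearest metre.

Observed coordinate differences: Δφ = +0.00105°, Δλ = +0.00637°.
Converting to metres (1° lat = 111300 m, cos φ = 0.700072): observed ΔN = 116.9 m, observed ΔE = 496.3 m.
Subtracting the expected shift leaves a residual of 116.9 − (150.0) = -33.1 m north and 496.3 − (484.7) = 11.6 m east.
Residual distance = √((-33.1)² + 11.6²) = 35.1 m.

35 m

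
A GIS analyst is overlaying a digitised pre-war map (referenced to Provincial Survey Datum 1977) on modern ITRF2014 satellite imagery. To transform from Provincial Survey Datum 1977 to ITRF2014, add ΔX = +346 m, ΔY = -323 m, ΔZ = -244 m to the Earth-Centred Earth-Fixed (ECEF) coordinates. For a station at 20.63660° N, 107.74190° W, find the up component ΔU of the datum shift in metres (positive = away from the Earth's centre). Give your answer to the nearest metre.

At φ = 20.63660°, λ = -107.74190°: sin φ = 0.352440, cos φ = 0.935835, sin λ = -0.952439, cos λ = -0.304730.
ΔU = cos φ cos λ·ΔX + cos φ sin λ·ΔY + sin φ·ΔZ = (0.935835)(-0.304730)(346) + (0.935835)(-0.952439)(-323) + (0.352440)(-244) = 103.23 m.

ΔU = 103 m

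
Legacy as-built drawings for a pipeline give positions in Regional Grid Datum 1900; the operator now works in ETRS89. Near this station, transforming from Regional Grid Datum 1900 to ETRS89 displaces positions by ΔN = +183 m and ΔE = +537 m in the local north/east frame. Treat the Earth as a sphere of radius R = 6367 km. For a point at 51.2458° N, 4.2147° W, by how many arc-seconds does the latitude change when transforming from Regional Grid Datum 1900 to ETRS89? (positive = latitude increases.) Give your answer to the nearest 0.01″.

On a sphere of radius R, 1 rad of latitude = R, so Δφ = ΔN / R = 183.0 / 6367000 = 2.8742e-05 rad = 5.928″.

Δφ = 5.93″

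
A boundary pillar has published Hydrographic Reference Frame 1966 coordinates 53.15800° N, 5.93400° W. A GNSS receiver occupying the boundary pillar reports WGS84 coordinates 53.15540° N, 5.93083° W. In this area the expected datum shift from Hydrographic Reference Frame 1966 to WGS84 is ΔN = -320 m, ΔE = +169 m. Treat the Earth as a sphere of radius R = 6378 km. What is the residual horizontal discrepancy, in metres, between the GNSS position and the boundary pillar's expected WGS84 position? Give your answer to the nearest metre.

52 m

Observed coordinate differences: Δφ = -0.00260°, Δλ = +0.00317°.
Converting to metres (1° lat = 111317 m, cos φ = 0.599610): observed ΔN = -289.4 m, observed ΔE = 211.6 m.
Subtracting the expected shift leaves a residual of -289.4 − (-320) = 30.6 m north and 211.6 − (169) = 42.6 m east.
Residual distance = √(30.6² + 42.6²) = 52.4 m.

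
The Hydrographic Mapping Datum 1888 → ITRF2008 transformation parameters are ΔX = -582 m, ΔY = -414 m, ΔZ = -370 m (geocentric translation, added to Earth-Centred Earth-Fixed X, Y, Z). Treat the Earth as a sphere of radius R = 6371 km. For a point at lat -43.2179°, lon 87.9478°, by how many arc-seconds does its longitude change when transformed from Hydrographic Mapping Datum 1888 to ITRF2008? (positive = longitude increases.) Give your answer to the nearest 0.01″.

Δλ = 25.18″

sin φ = -0.684775, cos φ = 0.728755, sin λ = 0.999359, cos λ = 0.035810.
East component: ΔE = −sin λ·ΔX + cos λ·ΔY = −(0.999359)(-582) + (0.035810)(-414) = 566.80 m.
1° of latitude spans πR/180 = 111195 m; at latitude φ, 1° of longitude spans that × cos φ = 81033.8 m, so Δλ = 566.80 / 81033.8 × 3600 = 25.181″.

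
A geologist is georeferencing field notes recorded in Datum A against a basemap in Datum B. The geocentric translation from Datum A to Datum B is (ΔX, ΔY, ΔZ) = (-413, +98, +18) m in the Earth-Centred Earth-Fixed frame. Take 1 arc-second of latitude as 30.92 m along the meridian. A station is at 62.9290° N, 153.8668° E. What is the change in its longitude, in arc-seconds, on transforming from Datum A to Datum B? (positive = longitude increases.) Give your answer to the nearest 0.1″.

sin φ = 0.890443, cos φ = 0.455094, sin λ = 0.440459, cos λ = -0.897773.
East component: ΔE = −sin λ·ΔX + cos λ·ΔY = −(0.440459)(-413) + (-0.897773)(98) = 93.93 m.
1° of latitude spans 3600 × 30.92 = 111312 m; at latitude φ, 1° of longitude spans that × cos φ = 50657.5 m, so Δλ = 93.93 / 50657.5 × 3600 = 6.675″.

Δλ = 6.7″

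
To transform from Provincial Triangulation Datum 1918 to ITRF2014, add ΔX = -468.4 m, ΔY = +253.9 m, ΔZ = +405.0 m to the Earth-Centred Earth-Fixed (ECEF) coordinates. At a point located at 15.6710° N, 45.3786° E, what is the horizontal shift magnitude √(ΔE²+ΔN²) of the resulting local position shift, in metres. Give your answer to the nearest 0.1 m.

The local east axis at (φ, λ) is (−sin λ, cos λ, 0), so ΔE = −sin(45.3786°)·(-468.4) + cos(45.3786°)·253.9 = 511.73 m.
The local north axis is (−sin φ cos λ, −sin φ sin λ, cos φ), giving ΔN = 88.871 − 48.814 + 389.946 = 430.00 m.
Horizontal magnitude = √(ΔE² + ΔN²) = √(511.73² + 430.00²) = 668.41 m.

668.4 m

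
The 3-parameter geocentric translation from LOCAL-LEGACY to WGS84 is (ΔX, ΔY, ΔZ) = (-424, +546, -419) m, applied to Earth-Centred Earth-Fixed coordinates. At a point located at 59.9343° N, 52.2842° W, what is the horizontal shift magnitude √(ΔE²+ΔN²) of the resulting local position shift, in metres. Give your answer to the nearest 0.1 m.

388.4 m

The local east axis at (φ, λ) is (−sin λ, cos λ, 0), so ΔE = −sin(-52.2842°)·(-424) + cos(-52.2842°)·546 = -1.39 m.
The local north axis is (−sin φ cos λ, −sin φ sin λ, cos φ), giving ΔN = 224.481 + 373.802 − 209.916 = 388.37 m.
Horizontal magnitude = √(ΔE² + ΔN²) = √((-1.39)² + 388.37²) = 388.37 m.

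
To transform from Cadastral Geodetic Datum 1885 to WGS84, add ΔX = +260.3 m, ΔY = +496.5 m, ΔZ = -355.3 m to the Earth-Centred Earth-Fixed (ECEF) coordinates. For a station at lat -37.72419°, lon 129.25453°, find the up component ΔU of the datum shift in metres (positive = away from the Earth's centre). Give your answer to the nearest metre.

ΔU = 391 m

The local up (radial) axis is (cos φ cos λ, cos φ sin λ, sin φ), giving ΔU = -130.279 + 304.095 + 217.394 = 391.21 m.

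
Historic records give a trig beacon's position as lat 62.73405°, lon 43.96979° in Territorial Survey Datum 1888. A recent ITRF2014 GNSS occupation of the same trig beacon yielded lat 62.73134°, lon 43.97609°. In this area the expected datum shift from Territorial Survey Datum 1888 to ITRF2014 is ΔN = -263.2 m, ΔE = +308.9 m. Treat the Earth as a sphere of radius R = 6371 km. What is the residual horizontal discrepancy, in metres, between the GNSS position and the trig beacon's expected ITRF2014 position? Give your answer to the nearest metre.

40 m

Observed coordinate differences: Δφ = -0.00271°, Δλ = +0.00630°.
Converting to metres (1° lat = 111195 m, cos φ = 0.458121): observed ΔN = -301.3 m, observed ΔE = 320.9 m.
Subtracting the expected shift leaves a residual of -301.3 − (-263.2) = -38.1 m north and 320.9 − (308.9) = 12.0 m east.
Residual distance = √((-38.1)² + 12.0²) = 40.0 m.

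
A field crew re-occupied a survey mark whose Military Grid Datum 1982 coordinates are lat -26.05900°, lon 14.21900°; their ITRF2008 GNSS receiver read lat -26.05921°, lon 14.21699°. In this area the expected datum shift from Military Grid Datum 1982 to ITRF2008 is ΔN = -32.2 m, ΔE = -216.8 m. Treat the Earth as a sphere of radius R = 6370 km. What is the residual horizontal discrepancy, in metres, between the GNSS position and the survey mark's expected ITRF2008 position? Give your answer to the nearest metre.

Observed coordinate differences: Δφ = -0.00021°, Δλ = -0.00201°.
Converting to metres (1° lat = 111177 m, cos φ = 0.898342): observed ΔN = -23.3 m, observed ΔE = -200.7 m.
Subtracting the expected shift leaves a residual of -23.3 − (-32.2) = 8.9 m north and -200.7 − (-216.8) = 16.1 m east.
Residual distance = √(8.9² + 16.1²) = 18.3 m.

18 m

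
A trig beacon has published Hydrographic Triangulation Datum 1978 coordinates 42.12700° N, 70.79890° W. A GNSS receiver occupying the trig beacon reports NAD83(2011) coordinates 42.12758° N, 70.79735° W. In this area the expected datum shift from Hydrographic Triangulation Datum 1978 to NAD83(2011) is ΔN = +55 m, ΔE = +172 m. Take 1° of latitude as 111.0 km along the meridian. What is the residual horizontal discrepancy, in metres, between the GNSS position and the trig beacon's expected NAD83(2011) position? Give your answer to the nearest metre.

45 m

Observed coordinate differences: Δφ = +0.00058°, Δλ = +0.00155°.
Converting to metres (1° lat = 111000 m, cos φ = 0.741660): observed ΔN = 64.4 m, observed ΔE = 127.6 m.
Subtracting the expected shift leaves a residual of 64.4 − (55) = 9.4 m north and 127.6 − (172) = -44.4 m east.
Residual distance = √(9.4² + (-44.4)²) = 45.4 m.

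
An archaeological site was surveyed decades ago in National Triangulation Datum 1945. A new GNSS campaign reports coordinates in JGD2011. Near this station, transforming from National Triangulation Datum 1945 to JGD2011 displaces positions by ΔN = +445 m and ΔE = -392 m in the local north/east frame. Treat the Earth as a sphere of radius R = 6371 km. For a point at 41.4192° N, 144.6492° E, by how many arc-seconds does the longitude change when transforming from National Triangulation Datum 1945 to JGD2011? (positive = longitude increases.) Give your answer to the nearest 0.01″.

Δλ = -16.92″

At latitude 41.4192°, cos φ = 0.749889.
One radian of longitude at latitude φ spans R cos φ, so Δλ = ΔE / (R cos φ) = -392.0 / (6371000 × 0.749889) = -8.2051e-05 rad = -16.924″.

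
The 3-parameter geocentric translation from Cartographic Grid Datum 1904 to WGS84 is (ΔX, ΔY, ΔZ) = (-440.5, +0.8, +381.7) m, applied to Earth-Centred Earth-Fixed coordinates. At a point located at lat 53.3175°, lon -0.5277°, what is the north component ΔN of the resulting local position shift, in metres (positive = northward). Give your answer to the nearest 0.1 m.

The local north axis is (−sin φ cos λ, −sin φ sin λ, cos φ), giving ΔN = 353.248 + 0.006 + 228.020 = 581.27 m.

ΔN = 581.3 m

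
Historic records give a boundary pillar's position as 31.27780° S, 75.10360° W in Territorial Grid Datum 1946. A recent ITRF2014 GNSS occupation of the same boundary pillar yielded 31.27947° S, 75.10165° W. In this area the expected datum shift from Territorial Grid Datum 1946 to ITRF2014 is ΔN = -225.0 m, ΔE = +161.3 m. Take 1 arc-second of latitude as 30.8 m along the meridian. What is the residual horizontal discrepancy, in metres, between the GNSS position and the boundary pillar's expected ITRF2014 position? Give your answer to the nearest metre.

Observed coordinate differences: Δφ = -0.00167°, Δλ = +0.00195°.
Converting to metres (1° lat = 110880 m, cos φ = 0.854660): observed ΔN = -185.2 m, observed ΔE = 184.8 m.
Subtracting the expected shift leaves a residual of -185.2 − (-225.0) = 39.8 m north and 184.8 − (161.3) = 23.5 m east.
Residual distance = √(39.8² + 23.5²) = 46.2 m.

46 m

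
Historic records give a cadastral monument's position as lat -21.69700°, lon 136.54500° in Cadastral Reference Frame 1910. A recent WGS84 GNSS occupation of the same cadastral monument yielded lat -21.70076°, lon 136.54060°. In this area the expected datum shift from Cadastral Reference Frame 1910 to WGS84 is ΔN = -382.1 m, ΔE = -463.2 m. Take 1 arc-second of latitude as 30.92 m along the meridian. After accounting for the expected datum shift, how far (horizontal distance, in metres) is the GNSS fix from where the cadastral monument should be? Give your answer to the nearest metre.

37 m

Observed coordinate differences: Δφ = -0.00376°, Δλ = -0.00440°.
Converting to metres (1° lat = 111312 m, cos φ = 0.929152): observed ΔN = -418.5 m, observed ΔE = -455.1 m.
Subtracting the expected shift leaves a residual of -418.5 − (-382.1) = -36.4 m north and -455.1 − (-463.2) = 8.1 m east.
Residual distance = √((-36.4)² + 8.1²) = 37.3 m.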